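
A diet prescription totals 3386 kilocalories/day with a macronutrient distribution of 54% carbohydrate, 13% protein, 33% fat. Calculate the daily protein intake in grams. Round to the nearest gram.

110 g/day

Protein energy = 13% × 3386 = 440.18 kcal.
At 4 kcal/g: 440.18 ÷ 4 = 110.045 g.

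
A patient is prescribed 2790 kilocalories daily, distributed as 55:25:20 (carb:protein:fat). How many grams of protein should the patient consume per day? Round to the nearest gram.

Protein energy = 25% × 2790 = 697.5 kcal.
At 4 kcal/g: 697.5 ÷ 4 = 174.375 g.

174 g/day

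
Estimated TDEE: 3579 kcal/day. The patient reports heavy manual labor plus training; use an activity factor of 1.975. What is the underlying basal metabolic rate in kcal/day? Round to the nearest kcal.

BMR = TEE ÷ activity factor = 3579 ÷ 1.975 = 1812.1519 kcal/day.

1812 kcal/day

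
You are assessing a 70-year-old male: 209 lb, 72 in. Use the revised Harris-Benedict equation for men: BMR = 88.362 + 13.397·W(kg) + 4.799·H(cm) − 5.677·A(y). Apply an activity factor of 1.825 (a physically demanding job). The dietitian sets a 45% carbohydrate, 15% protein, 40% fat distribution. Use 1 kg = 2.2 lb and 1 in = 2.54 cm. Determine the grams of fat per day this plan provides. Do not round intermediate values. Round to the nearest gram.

149 g/day

Convert to metric: weight = 209 ÷ 2.2 = 95 kg; height = 72 × 2.54 = 182.88 cm.
Harris-Benedict: BMR = 88.362 + 13.397(95) + 4.799(182.88) − 5.677(70) = 1841.3281 kcal/day.
TEE = 1841.3281 × 1.825 = 3360.4238 kcal/day.
Fat energy = 40% × 3360.4238 = 1344.1695 kcal.
Fat = 1344.1695 ÷ 9 kcal/g = 149.3522 g.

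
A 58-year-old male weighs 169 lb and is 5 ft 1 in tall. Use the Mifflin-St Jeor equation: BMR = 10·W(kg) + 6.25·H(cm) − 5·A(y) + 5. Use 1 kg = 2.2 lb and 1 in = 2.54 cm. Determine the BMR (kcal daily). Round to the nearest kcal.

Convert to metric: weight = 169 ÷ 2.2 = 76.8182 kg; height = (5×12 + 1) × 2.54 = 61 × 2.54 = 154.94 cm.
Mifflin-St Jeor (male): BMR = 10(76.8182) + 6.25(154.94) − 5(58) + 5 = 768.1818 + 968.375 − 290 + 5 = 1451.5568 kcal/day.

1452 kcal daily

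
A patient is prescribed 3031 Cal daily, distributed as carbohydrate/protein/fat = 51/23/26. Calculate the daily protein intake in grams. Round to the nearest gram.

Protein energy = 23% × 3031 = 697.13 kcal.
At 4 kcal/g: 697.13 ÷ 4 = 174.2825 g.

174 g/day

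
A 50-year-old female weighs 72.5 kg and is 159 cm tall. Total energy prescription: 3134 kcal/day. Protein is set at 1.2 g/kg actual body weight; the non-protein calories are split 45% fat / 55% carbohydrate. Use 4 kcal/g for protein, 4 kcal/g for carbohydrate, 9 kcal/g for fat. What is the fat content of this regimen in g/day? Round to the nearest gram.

Protein = 1.2 × 72.5 = 87 g → 87 × 4 = 348 kcal.
Non-protein calories = 3134 − 348 = 2786 kcal.
Fat: 45% × 2786 = 1253.7 kcal; carbohydrate: 1532.3 kcal.
Fat: 1253.7 kcal ÷ 9 kcal/g = 139.3 g.

139 g/day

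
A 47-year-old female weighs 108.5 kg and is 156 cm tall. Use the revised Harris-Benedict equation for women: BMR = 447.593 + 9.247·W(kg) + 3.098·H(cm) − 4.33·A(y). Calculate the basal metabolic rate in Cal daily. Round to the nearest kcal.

1731 Cal daily

Harris-Benedict: BMR = 447.593 + 9.247(108.5) + 3.098(156) − 4.33(47) = 1730.6705 kcal/day.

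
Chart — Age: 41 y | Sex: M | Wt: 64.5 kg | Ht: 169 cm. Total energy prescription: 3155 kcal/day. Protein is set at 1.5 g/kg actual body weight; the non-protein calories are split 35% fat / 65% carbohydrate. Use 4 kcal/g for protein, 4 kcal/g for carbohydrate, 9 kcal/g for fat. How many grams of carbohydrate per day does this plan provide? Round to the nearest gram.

Protein = 1.5 × 64.5 = 96.75 g → 96.75 × 4 = 387 kcal.
Non-protein calories = 3155 − 387 = 2768 kcal.
Fat: 35% × 2768 = 968.8 kcal; carbohydrate: 1799.2 kcal.
Carbohydrate: 1799.2 kcal ÷ 4 kcal/g = 449.8 g.

450 g/day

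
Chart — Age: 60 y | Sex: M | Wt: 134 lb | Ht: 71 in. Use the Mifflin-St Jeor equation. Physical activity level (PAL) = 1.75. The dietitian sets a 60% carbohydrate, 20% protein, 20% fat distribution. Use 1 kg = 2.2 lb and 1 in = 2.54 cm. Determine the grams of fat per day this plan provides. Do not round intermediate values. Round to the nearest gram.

56 g/day

Convert to metric: weight = 134 ÷ 2.2 = 60.9091 kg; height = 71 × 2.54 = 180.34 cm.
Mifflin-St Jeor (male): BMR = 10(60.9091) + 6.25(180.34) − 5(60) + 5 = 609.0909 + 1127.125 − 300 + 5 = 1441.2159 kcal/day.
TEE = 1441.2159 × 1.75 = 2522.1278 kcal/day.
Fat energy = 20% × 2522.1278 = 504.4256 kcal.
Fat = 504.4256 ÷ 9 kcal/g = 56.0473 g.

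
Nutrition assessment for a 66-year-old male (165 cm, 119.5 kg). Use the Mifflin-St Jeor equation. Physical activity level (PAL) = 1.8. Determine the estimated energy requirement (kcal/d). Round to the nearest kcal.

3422 kcal/d

Mifflin-St Jeor (male): BMR = 10(119.5) + 6.25(165) − 5(66) + 5 = 1195 + 1031.25 − 330 + 5 = 1901.25 kcal/day.
TEE = BMR × activity factor = 1901.25 × 1.8 = 3422.25 kcal/day.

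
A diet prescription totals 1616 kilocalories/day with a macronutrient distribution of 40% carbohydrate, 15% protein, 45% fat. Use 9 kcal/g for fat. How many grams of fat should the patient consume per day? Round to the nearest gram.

Fat energy = 45% × 1616 = 727.2 kcal.
At 9 kcal/g: 727.2 ÷ 9 = 80.8 g.

81 g/day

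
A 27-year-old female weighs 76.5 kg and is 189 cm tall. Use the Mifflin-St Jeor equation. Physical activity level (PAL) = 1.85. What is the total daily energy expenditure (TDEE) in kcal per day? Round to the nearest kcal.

3053 kcal per day

Mifflin-St Jeor (female): BMR = 10(76.5) + 6.25(189) − 5(27) − 161 = 765 + 1181.25 − 135 − 161 = 1650.25 kcal/day.
TEE = BMR × activity factor = 1650.25 × 1.85 = 3052.9625 kcal/day.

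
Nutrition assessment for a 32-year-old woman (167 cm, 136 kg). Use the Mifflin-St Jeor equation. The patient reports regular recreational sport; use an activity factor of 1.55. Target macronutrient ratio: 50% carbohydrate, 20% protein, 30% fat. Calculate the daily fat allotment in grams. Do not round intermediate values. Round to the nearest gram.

108 g/day

Mifflin-St Jeor (female): BMR = 10(136) + 6.25(167) − 5(32) − 161 = 1360 + 1043.75 − 160 − 161 = 2082.75 kcal/day.
TEE = 2082.75 × 1.55 = 3228.2625 kcal/day.
Fat energy = 30% × 3228.2625 = 968.4788 kcal.
Fat = 968.4788 ÷ 9 kcal/g = 107.6088 g.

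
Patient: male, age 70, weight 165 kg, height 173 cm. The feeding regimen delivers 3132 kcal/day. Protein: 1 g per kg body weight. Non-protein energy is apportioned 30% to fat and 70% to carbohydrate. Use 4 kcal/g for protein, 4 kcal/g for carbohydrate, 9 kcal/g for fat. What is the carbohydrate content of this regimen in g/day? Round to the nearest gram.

Protein = 1 × 165 = 165 g → 165 × 4 = 660 kcal.
Non-protein calories = 3132 − 660 = 2472 kcal.
Fat: 30% × 2472 = 741.6 kcal; carbohydrate: 1730.4 kcal.
Carbohydrate: 1730.4 kcal ÷ 4 kcal/g = 432.6 g.

433 g/day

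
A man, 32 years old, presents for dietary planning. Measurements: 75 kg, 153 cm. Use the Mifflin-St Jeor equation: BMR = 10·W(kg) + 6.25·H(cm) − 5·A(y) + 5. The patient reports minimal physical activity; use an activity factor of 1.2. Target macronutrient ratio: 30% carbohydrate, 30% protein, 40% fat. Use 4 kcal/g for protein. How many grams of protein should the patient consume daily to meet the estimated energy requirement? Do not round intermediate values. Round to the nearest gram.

Mifflin-St Jeor (male): BMR = 10(75) + 6.25(153) − 5(32) + 5 = 750 + 956.25 − 160 + 5 = 1551.25 kcal/day.
TEE = 1551.25 × 1.2 = 1861.5 kcal/day.
Protein energy = 30% × 1861.5 = 558.45 kcal.
Protein = 558.45 ÷ 4 kcal/g = 139.6125 g.

140 g/day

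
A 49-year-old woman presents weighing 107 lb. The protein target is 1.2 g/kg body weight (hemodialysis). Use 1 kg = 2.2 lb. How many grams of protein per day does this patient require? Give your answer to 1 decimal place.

58.4 g/day

Weight in kg = 107 ÷ 2.2 = 48.6364 kg.
Protein = 1.2 g/kg × 48.6364 kg = 58.3636 g/day.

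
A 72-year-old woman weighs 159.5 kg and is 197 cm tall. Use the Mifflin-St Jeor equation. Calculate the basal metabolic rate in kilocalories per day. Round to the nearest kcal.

Mifflin-St Jeor (female): BMR = 10(159.5) + 6.25(197) − 5(72) − 161 = 1595 + 1231.25 − 360 − 161 = 2305.25 kcal/day.

2305 kilocalories per day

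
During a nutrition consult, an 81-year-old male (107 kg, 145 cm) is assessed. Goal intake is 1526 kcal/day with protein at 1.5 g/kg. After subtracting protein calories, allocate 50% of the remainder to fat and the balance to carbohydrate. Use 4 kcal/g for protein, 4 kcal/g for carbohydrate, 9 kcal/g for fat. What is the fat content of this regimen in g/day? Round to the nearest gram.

49 g/day

Protein = 1.5 × 107 = 160.5 g → 160.5 × 4 = 642 kcal.
Non-protein calories = 1526 − 642 = 884 kcal.
Fat: 50% × 884 = 442 kcal; carbohydrate: 442 kcal.
Fat: 442 kcal ÷ 9 kcal/g = 49.1111 g.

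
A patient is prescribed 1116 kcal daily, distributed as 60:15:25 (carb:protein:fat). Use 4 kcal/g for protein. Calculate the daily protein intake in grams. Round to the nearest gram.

42 g/day

Protein energy = 15% × 1116 = 167.4 kcal.
At 4 kcal/g: 167.4 ÷ 4 = 41.85 g.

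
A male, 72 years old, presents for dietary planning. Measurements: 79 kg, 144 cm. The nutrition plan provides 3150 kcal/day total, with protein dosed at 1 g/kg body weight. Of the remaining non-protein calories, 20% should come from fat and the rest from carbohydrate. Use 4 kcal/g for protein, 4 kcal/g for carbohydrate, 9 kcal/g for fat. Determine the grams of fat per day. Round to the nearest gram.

63 g/day

Protein = 1 × 79 = 79 g → 79 × 4 = 316 kcal.
Non-protein calories = 3150 − 316 = 2834 kcal.
Fat: 20% × 2834 = 566.8 kcal; carbohydrate: 2267.2 kcal.
Fat: 566.8 kcal ÷ 9 kcal/g = 62.9778 g.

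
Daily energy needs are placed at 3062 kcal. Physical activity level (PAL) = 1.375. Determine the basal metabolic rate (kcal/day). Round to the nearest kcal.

BMR = TEE ÷ activity factor = 3062 ÷ 1.375 = 2226.9091 kcal/day.

2227 kcal/day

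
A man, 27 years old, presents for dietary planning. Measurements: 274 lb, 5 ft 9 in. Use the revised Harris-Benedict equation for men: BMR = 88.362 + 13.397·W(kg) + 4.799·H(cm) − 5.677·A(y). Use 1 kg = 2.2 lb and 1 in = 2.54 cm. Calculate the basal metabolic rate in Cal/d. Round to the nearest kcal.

2445 Cal/d

Convert to metric: weight = 274 ÷ 2.2 = 124.5455 kg; height = (5×12 + 9) × 2.54 = 69 × 2.54 = 175.26 cm.
Harris-Benedict: BMR = 88.362 + 13.397(124.5455) + 4.799(175.26) − 5.677(27) = 2444.6912 kcal/day.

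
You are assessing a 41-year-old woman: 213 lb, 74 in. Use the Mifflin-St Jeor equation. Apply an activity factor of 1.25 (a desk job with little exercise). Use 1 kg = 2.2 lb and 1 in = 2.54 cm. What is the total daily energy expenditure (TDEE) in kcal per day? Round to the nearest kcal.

2221 kcal per day

Convert to metric: weight = 213 ÷ 2.2 = 96.8182 kg; height = 74 × 2.54 = 187.96 cm.
Mifflin-St Jeor (female): BMR = 10(96.8182) + 6.25(187.96) − 5(41) − 161 = 968.1818 + 1174.75 − 205 − 161 = 1776.9318 kcal/day.
TEE = BMR × activity factor = 1776.9318 × 1.25 = 2221.1648 kcal/day.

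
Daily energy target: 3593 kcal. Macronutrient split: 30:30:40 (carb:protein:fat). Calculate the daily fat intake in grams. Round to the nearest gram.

Fat energy = 40% × 3593 = 1437.2 kcal.
At 9 kcal/g: 1437.2 ÷ 9 = 159.6889 g.

160 g/day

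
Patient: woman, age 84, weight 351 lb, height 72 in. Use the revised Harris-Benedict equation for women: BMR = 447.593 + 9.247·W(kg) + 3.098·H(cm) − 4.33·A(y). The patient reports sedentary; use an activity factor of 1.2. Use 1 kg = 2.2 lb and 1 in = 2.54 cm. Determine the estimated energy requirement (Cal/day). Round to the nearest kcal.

Convert to metric: weight = 351 ÷ 2.2 = 159.5455 kg; height = 72 × 2.54 = 182.88 cm.
Harris-Benedict: BMR = 447.593 + 9.247(159.5455) + 3.098(182.88) − 4.33(84) = 2125.7521 kcal/day.
TEE = BMR × activity factor = 2125.7521 × 1.2 = 2550.9025 kcal/day.

2551 Cal/day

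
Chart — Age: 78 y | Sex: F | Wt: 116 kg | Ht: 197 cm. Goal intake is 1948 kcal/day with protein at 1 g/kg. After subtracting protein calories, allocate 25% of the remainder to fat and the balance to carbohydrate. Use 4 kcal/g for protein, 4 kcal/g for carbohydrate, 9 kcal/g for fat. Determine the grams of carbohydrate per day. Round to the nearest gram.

278 g/day

Protein = 1 × 116 = 116 g → 116 × 4 = 464 kcal.
Non-protein calories = 1948 − 464 = 1484 kcal.
Fat: 25% × 1484 = 371 kcal; carbohydrate: 1113 kcal.
Carbohydrate: 1113 kcal ÷ 4 kcal/g = 278.25 g.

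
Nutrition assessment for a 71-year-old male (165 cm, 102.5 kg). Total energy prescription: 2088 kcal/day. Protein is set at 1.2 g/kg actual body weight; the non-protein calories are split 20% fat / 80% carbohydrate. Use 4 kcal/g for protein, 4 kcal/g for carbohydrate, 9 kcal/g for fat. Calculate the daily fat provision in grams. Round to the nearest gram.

Protein = 1.2 × 102.5 = 123 g → 123 × 4 = 492 kcal.
Non-protein calories = 2088 − 492 = 1596 kcal.
Fat: 20% × 1596 = 319.2 kcal; carbohydrate: 1276.8 kcal.
Fat: 319.2 kcal ÷ 9 kcal/g = 35.4667 g.

35 g/day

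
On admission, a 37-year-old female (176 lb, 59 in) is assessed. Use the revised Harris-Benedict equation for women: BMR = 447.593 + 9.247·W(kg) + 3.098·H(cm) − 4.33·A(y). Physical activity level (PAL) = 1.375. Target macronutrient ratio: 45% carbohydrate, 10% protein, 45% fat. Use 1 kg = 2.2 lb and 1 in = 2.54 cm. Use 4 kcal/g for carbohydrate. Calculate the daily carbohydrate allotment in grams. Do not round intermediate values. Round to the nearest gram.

Convert to metric: weight = 176 ÷ 2.2 = 80 kg; height = 59 × 2.54 = 149.86 cm.
Harris-Benedict: BMR = 447.593 + 9.247(80) + 3.098(149.86) − 4.33(37) = 1491.4093 kcal/day.
TEE = 1491.4093 × 1.375 = 2050.6878 kcal/day.
Carbohydrate energy = 45% × 2050.6878 = 922.8095 kcal.
Carbohydrate = 922.8095 ÷ 4 kcal/g = 230.7024 g.

231 g/day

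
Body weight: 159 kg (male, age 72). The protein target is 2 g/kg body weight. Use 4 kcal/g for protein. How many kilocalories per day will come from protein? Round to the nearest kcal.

1272 kcal/day

Protein = 2 g/kg × 159 kg = 318 g/day.
Protein energy = 318 g × 4 kcal/g = 1272 kcal/day.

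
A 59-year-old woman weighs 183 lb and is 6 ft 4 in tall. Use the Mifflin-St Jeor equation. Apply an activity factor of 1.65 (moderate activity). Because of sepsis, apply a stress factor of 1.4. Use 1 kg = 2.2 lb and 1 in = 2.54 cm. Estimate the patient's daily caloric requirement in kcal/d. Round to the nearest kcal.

Convert to metric: weight = 183 ÷ 2.2 = 83.1818 kg; height = (6×12 + 4) × 2.54 = 76 × 2.54 = 193.04 cm.
Mifflin-St Jeor (female): BMR = 10(83.1818) + 6.25(193.04) − 5(59) − 161 = 831.8182 + 1206.5 − 295 − 161 = 1582.3182 kcal/day.
TEE = BMR × activity factor = 1582.3182 × 1.65 = 2610.825 kcal/day.
Apply stress factor: 2610.825 × 1.4 = 3655.155 kcal/day.

3655 kcal/d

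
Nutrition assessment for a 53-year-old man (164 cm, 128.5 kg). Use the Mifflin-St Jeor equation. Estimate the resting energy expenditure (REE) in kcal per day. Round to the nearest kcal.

2050 kcal per day

Mifflin-St Jeor (male): BMR = 10(128.5) + 6.25(164) − 5(53) + 5 = 1285 + 1025 − 265 + 5 = 2050 kcal/day.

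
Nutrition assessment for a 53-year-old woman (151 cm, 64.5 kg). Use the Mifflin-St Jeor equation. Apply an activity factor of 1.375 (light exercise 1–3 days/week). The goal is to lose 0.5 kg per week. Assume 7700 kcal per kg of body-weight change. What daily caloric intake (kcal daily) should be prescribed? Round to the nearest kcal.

1049 kcal daily

Mifflin-St Jeor (female): BMR = 10(64.5) + 6.25(151) − 5(53) − 161 = 645 + 943.75 − 265 − 161 = 1162.75 kcal/day.
TEE = 1162.75 × 1.375 = 1598.7813 kcal/day.
Required daily deficit = 0.5 × 7700 ÷ 7 = 550 kcal/day.
Target intake = 1598.7813 − 550 = 1048.7813 kcal/day.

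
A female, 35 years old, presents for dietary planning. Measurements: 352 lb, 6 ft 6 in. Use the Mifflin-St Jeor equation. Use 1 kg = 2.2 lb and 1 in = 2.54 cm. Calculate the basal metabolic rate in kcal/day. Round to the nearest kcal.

Convert to metric: weight = 352 ÷ 2.2 = 160 kg; height = (6×12 + 6) × 2.54 = 78 × 2.54 = 198.12 cm.
Mifflin-St Jeor (female): BMR = 10(160) + 6.25(198.12) − 5(35) − 161 = 1600 + 1238.25 − 175 − 161 = 2502.25 kcal/day.

2502 kcal/day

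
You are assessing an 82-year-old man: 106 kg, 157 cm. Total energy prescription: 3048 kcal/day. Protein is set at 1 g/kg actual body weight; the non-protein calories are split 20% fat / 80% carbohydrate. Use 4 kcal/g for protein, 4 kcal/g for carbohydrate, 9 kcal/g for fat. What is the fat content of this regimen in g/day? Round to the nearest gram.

58 g/day

Protein = 1 × 106 = 106 g → 106 × 4 = 424 kcal.
Non-protein calories = 3048 − 424 = 2624 kcal.
Fat: 20% × 2624 = 524.8 kcal; carbohydrate: 2099.2 kcal.
Fat: 524.8 kcal ÷ 9 kcal/g = 58.3111 g.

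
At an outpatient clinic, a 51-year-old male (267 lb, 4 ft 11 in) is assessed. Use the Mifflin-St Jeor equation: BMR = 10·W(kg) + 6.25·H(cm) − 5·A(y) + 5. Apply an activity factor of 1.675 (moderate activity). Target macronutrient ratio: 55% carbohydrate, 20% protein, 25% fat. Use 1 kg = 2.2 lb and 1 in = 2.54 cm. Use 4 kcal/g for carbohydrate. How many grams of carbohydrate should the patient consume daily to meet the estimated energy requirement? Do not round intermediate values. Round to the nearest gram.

438 g/day

Convert to metric: weight = 267 ÷ 2.2 = 121.3636 kg; height = (4×12 + 11) × 2.54 = 59 × 2.54 = 149.86 cm.
Mifflin-St Jeor (male): BMR = 10(121.3636) + 6.25(149.86) − 5(51) + 5 = 1213.6364 + 936.625 − 255 + 5 = 1900.2614 kcal/day.
TEE = 1900.2614 × 1.675 = 3182.9378 kcal/day.
Carbohydrate energy = 55% × 3182.9378 = 1750.6158 kcal.
Carbohydrate = 1750.6158 ÷ 4 kcal/g = 437.6539 g.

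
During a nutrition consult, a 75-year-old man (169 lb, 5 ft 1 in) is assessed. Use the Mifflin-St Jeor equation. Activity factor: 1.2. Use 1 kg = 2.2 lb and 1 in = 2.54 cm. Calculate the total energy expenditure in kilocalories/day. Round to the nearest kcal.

Convert to metric: weight = 169 ÷ 2.2 = 76.8182 kg; height = (5×12 + 1) × 2.54 = 61 × 2.54 = 154.94 cm.
Mifflin-St Jeor (male): BMR = 10(76.8182) + 6.25(154.94) − 5(75) + 5 = 768.1818 + 968.375 − 375 + 5 = 1366.5568 kcal/day.
TEE = BMR × activity factor = 1366.5568 × 1.2 = 1639.8682 kcal/day.

1640 kilocalories/day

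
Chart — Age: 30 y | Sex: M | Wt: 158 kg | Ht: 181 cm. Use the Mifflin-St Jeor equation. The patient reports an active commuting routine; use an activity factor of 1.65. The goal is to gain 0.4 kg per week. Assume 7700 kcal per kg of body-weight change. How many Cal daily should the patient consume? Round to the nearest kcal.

Mifflin-St Jeor (male): BMR = 10(158) + 6.25(181) − 5(30) + 5 = 1580 + 1131.25 − 150 + 5 = 2566.25 kcal/day.
TEE = 2566.25 × 1.65 = 4234.3125 kcal/day.
Required daily surplus = 0.4 × 7700 ÷ 7 = 440 kcal/day.
Target intake = 4234.3125 + 440 = 4674.3125 kcal/day.

4674 Cal daily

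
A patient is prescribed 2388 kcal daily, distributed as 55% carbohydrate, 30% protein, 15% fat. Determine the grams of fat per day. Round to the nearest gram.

40 g/day

Fat energy = 15% × 2388 = 358.2 kcal.
At 9 kcal/g: 358.2 ÷ 9 = 39.8 g.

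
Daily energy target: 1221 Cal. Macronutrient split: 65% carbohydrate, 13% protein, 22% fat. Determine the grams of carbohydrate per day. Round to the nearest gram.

198 g/day

Carbohydrate energy = 65% × 1221 = 793.65 kcal.
At 4 kcal/g: 793.65 ÷ 4 = 198.4125 g.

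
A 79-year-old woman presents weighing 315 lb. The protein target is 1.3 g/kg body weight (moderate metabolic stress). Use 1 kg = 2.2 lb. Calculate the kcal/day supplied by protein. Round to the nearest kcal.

745 kcal/day

Weight in kg = 315 ÷ 2.2 = 143.1818 kg.
Protein = 1.3 g/kg × 143.1818 kg = 186.1364 g/day.
Protein energy = 186.1364 g × 4 kcal/g = 744.5455 kcal/day.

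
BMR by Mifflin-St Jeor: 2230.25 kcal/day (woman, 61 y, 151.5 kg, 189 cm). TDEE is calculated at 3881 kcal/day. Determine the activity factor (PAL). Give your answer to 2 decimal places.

1.74

Activity factor = TEE ÷ BMR = 3881 ÷ 2230.25 = 1.74.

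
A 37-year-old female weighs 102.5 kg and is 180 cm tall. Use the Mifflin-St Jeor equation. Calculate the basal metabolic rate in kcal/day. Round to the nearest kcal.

1804 kcal/day

Mifflin-St Jeor (female): BMR = 10(102.5) + 6.25(180) − 5(37) − 161 = 1025 + 1125 − 185 − 161 = 1804 kcal/day.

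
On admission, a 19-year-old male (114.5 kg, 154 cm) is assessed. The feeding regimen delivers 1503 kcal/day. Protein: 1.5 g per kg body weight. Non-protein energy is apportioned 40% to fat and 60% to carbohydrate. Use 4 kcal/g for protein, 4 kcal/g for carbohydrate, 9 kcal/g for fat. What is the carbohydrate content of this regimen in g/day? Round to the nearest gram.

122 g/day

Protein = 1.5 × 114.5 = 171.75 g → 171.75 × 4 = 687 kcal.
Non-protein calories = 1503 − 687 = 816 kcal.
Fat: 40% × 816 = 326.4 kcal; carbohydrate: 489.6 kcal.
Carbohydrate: 489.6 kcal ÷ 4 kcal/g = 122.4 g.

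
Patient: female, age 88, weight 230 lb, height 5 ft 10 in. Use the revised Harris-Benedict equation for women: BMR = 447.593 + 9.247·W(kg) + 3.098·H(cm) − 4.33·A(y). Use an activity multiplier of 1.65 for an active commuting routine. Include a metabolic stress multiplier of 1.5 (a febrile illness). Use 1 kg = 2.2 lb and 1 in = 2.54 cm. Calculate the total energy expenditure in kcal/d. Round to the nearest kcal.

Convert to metric: weight = 230 ÷ 2.2 = 104.5455 kg; height = (5×12 + 10) × 2.54 = 70 × 2.54 = 177.8 cm.
Harris-Benedict: BMR = 447.593 + 9.247(104.5455) + 3.098(177.8) − 4.33(88) = 1584.1092 kcal/day.
TEE = BMR × activity factor = 1584.1092 × 1.65 = 2613.7802 kcal/day.
Apply stress factor: 2613.7802 × 1.5 = 3920.6703 kcal/day.

3921 kcal/d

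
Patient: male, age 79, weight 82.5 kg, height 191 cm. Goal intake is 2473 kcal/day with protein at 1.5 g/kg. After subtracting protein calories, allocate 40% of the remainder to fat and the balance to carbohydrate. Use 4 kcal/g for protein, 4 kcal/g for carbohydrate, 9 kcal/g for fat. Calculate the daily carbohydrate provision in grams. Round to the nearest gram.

Protein = 1.5 × 82.5 = 123.75 g → 123.75 × 4 = 495 kcal.
Non-protein calories = 2473 − 495 = 1978 kcal.
Fat: 40% × 1978 = 791.2 kcal; carbohydrate: 1186.8 kcal.
Carbohydrate: 1186.8 kcal ÷ 4 kcal/g = 296.7 g.

297 g/day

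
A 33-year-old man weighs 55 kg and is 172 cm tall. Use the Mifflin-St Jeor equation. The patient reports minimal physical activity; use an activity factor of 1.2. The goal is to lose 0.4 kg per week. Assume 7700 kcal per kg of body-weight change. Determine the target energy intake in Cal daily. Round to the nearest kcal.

Mifflin-St Jeor (male): BMR = 10(55) + 6.25(172) − 5(33) + 5 = 550 + 1075 − 165 + 5 = 1465 kcal/day.
TEE = 1465 × 1.2 = 1758 kcal/day.
Required daily deficit = 0.4 × 7700 ÷ 7 = 440 kcal/day.
Target intake = 1758 − 440 = 1318 kcal/day.

1318 Cal daily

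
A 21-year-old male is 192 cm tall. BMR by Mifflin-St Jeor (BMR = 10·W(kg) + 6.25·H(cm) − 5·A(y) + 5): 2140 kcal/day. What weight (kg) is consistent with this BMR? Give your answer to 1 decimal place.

2140 = 10·W + 6.25(192) − 5(21) + 5
10·W = 2140 − 1100 = 1040, so W = 104 kg.

104.0 kg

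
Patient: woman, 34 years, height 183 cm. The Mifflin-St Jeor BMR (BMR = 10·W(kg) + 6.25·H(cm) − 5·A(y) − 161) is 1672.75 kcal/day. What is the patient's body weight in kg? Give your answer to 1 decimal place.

86.0 kg

1672.75 = 10·W + 6.25(183) − 5(34) − 161
10·W = 1672.75 − 812.75 = 860, so W = 86 kg.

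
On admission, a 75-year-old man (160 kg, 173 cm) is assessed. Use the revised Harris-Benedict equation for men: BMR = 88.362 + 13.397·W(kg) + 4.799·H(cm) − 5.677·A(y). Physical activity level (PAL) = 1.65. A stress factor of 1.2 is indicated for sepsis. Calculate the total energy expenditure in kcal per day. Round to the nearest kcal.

Harris-Benedict: BMR = 88.362 + 13.397(160) + 4.799(173) − 5.677(75) = 2636.334 kcal/day.
TEE = BMR × activity factor = 2636.334 × 1.65 = 4349.9511 kcal/day.
Apply stress factor: 4349.9511 × 1.2 = 5219.9413 kcal/day.

5220 kcal per day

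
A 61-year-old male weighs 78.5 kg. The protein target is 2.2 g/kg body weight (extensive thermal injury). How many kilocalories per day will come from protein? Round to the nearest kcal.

Protein = 2.2 g/kg × 78.5 kg = 172.7 g/day.
Protein energy = 172.7 g × 4 kcal/g = 690.8 kcal/day.

691 kcal/day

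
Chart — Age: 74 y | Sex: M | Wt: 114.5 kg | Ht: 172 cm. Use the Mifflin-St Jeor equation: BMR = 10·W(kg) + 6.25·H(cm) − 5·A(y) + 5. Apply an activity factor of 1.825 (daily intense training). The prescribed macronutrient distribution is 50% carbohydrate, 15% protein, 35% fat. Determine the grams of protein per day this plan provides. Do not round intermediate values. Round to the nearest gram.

Mifflin-St Jeor (male): BMR = 10(114.5) + 6.25(172) − 5(74) + 5 = 1145 + 1075 − 370 + 5 = 1855 kcal/day.
TEE = 1855 × 1.825 = 3385.375 kcal/day.
Protein energy = 15% × 3385.375 = 507.8063 kcal.
Protein = 507.8063 ÷ 4 kcal/g = 126.9516 g.

127 g/day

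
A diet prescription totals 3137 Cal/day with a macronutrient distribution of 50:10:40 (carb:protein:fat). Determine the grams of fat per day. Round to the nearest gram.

139 g/day

Fat energy = 40% × 3137 = 1254.8 kcal.
At 9 kcal/g: 1254.8 ÷ 9 = 139.4222 g.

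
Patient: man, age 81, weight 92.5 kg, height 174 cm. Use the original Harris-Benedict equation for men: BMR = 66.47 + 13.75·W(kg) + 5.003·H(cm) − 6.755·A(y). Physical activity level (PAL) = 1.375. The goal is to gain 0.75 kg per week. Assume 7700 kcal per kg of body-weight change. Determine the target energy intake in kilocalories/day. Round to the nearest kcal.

3110 kilocalories/day

Harris-Benedict: BMR = 66.47 + 13.75(92.5) + 5.003(174) − 6.755(81) = 1661.712 kcal/day.
TEE = 1661.712 × 1.375 = 2284.854 kcal/day.
Required daily surplus = 0.75 × 7700 ÷ 7 = 825 kcal/day.
Target intake = 2284.854 + 825 = 3109.854 kcal/day.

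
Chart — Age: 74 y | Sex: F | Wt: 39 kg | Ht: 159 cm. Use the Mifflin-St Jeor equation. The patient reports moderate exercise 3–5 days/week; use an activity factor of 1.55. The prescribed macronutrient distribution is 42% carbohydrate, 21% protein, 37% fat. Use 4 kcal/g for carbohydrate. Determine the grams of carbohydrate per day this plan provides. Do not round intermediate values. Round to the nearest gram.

139 g/day

Mifflin-St Jeor (female): BMR = 10(39) + 6.25(159) − 5(74) − 161 = 390 + 993.75 − 370 − 161 = 852.75 kcal/day.
TEE = 852.75 × 1.55 = 1321.7625 kcal/day.
Carbohydrate energy = 42% × 1321.7625 = 555.1403 kcal.
Carbohydrate = 555.1403 ÷ 4 kcal/g = 138.7851 g.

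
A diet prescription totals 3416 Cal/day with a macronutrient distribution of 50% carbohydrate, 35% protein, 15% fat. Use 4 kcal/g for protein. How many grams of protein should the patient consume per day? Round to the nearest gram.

299 g/day

Protein energy = 35% × 3416 = 1195.6 kcal.
At 4 kcal/g: 1195.6 ÷ 4 = 298.9 g.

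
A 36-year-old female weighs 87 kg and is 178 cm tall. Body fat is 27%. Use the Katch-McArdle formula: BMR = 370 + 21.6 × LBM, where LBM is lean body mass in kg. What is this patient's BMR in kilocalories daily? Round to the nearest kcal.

1742 kilocalories daily

LBM = 87 × (1 − 0.27) = 63.51 kg. Katch-McArdle: BMR = 370 + 21.6 × 63.51 = 1741.816 kcal/day.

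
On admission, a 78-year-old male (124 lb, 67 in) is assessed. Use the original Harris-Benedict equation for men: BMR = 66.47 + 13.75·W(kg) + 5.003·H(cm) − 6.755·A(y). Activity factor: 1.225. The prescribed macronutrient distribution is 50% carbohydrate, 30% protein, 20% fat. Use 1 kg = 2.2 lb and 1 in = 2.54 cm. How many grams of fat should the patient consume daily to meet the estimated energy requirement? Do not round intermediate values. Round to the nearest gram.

Convert to metric: weight = 124 ÷ 2.2 = 56.3636 kg; height = 67 × 2.54 = 170.18 cm.
Harris-Benedict: BMR = 66.47 + 13.75(56.3636) + 5.003(170.18) − 6.755(78) = 1165.9905 kcal/day.
TEE = 1165.9905 × 1.225 = 1428.3384 kcal/day.
Fat energy = 20% × 1428.3384 = 285.6677 kcal.
Fat = 285.6677 ÷ 9 kcal/g = 31.7409 g.

32 g/day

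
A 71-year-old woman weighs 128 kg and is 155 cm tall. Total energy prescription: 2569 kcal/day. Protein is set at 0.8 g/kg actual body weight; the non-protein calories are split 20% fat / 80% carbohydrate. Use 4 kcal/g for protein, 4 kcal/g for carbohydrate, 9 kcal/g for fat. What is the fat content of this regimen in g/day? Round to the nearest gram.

Protein = 0.8 × 128 = 102.4 g → 102.4 × 4 = 409.6 kcal.
Non-protein calories = 2569 − 409.6 = 2159.4 kcal.
Fat: 20% × 2159.4 = 431.88 kcal; carbohydrate: 1727.52 kcal.
Fat: 431.88 kcal ÷ 9 kcal/g = 47.9867 g.

48 g/day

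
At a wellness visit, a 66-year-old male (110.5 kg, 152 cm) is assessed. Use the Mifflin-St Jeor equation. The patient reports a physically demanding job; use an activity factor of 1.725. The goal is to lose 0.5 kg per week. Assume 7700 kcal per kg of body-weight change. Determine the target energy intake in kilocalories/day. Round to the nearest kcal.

Mifflin-St Jeor (male): BMR = 10(110.5) + 6.25(152) − 5(66) + 5 = 1105 + 950 − 330 + 5 = 1730 kcal/day.
TEE = 1730 × 1.725 = 2984.25 kcal/day.
Required daily deficit = 0.5 × 7700 ÷ 7 = 550 kcal/day.
Target intake = 2984.25 − 550 = 2434.25 kcal/day.

2434 kilocalories/day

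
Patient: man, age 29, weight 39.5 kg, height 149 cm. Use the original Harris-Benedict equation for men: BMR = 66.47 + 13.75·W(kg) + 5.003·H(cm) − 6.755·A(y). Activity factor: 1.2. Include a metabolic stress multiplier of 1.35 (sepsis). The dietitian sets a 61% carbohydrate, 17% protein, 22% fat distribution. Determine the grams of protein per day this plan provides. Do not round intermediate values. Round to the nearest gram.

80 g/day

Harris-Benedict: BMR = 66.47 + 13.75(39.5) + 5.003(149) − 6.755(29) = 1159.147 kcal/day.
TEE = 1159.147 × 1.2 = 1390.9764 kcal/day.
With stress factor 1.35: 1390.9764 × 1.35 = 1877.8181 kcal/day.
Protein energy = 17% × 1877.8181 = 319.2291 kcal.
Protein = 319.2291 ÷ 4 kcal/g = 79.8073 g.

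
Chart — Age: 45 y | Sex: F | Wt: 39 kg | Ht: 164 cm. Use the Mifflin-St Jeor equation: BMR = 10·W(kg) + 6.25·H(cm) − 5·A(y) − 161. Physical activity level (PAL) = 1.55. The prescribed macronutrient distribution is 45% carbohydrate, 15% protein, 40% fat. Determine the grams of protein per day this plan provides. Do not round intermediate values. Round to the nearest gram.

Mifflin-St Jeor (female): BMR = 10(39) + 6.25(164) − 5(45) − 161 = 390 + 1025 − 225 − 161 = 1029 kcal/day.
TEE = 1029 × 1.55 = 1594.95 kcal/day.
Protein energy = 15% × 1594.95 = 239.2425 kcal.
Protein = 239.2425 ÷ 4 kcal/g = 59.8106 g.

60 g/day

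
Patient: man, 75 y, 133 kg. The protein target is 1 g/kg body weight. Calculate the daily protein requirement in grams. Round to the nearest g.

Protein = 1 g/kg × 133 kg = 133 g/day.

133 g/day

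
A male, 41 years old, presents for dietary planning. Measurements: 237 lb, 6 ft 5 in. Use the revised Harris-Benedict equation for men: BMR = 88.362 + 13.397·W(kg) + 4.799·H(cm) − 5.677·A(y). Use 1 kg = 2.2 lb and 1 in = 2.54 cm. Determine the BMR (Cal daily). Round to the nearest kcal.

Convert to metric: weight = 237 ÷ 2.2 = 107.7273 kg; height = (6×12 + 5) × 2.54 = 77 × 2.54 = 195.58 cm.
Harris-Benedict: BMR = 88.362 + 13.397(107.7273) + 4.799(195.58) − 5.677(41) = 2237.4157 kcal/day.

2237 Cal daily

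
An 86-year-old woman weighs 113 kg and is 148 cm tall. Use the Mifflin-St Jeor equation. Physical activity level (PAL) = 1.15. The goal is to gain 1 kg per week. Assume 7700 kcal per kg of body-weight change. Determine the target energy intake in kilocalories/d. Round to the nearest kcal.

2784 kilocalories/d

Mifflin-St Jeor (female): BMR = 10(113) + 6.25(148) − 5(86) − 161 = 1130 + 925 − 430 − 161 = 1464 kcal/day.
TEE = 1464 × 1.15 = 1683.6 kcal/day.
Required daily surplus = 1 × 7700 ÷ 7 = 1100 kcal/day.
Target intake = 1683.6 + 1100 = 2783.6 kcal/day.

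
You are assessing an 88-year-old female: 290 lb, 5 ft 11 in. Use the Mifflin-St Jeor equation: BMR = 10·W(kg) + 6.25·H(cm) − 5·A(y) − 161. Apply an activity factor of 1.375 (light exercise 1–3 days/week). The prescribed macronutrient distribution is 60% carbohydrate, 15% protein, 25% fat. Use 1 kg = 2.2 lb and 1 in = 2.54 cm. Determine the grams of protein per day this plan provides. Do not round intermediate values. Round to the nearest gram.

95 g/day

Convert to metric: weight = 290 ÷ 2.2 = 131.8182 kg; height = (5×12 + 11) × 2.54 = 71 × 2.54 = 180.34 cm.
Mifflin-St Jeor (female): BMR = 10(131.8182) + 6.25(180.34) − 5(88) − 161 = 1318.1818 + 1127.125 − 440 − 161 = 1844.3068 kcal/day.
TEE = 1844.3068 × 1.375 = 2535.9219 kcal/day.
Protein energy = 15% × 2535.9219 = 380.3883 kcal.
Protein = 380.3883 ÷ 4 kcal/g = 95.0971 g.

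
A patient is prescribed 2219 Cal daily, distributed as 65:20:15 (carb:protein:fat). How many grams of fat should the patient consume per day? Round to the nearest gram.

37 g/day

Fat energy = 15% × 2219 = 332.85 kcal.
At 9 kcal/g: 332.85 ÷ 9 = 36.9833 g.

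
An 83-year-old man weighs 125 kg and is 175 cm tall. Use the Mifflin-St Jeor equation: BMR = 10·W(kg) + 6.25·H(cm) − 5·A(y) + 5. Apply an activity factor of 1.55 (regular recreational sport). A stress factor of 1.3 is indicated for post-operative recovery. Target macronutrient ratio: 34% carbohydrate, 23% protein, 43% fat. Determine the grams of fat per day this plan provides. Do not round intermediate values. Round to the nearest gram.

Mifflin-St Jeor (male): BMR = 10(125) + 6.25(175) − 5(83) + 5 = 1250 + 1093.75 − 415 + 5 = 1933.75 kcal/day.
TEE = 1933.75 × 1.55 = 2997.3125 kcal/day.
With stress factor 1.3: 2997.3125 × 1.3 = 3896.5063 kcal/day.
Fat energy = 43% × 3896.5063 = 1675.4977 kcal.
Fat = 1675.4977 ÷ 9 kcal/g = 186.1664 g.

186 g/day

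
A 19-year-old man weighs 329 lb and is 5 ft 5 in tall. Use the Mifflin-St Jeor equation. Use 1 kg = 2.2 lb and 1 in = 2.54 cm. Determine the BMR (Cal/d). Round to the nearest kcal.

Convert to metric: weight = 329 ÷ 2.2 = 149.5455 kg; height = (5×12 + 5) × 2.54 = 65 × 2.54 = 165.1 cm.
Mifflin-St Jeor (male): BMR = 10(149.5455) + 6.25(165.1) − 5(19) + 5 = 1495.4545 + 1031.875 − 95 + 5 = 2437.3295 kcal/day.

2437 Cal/d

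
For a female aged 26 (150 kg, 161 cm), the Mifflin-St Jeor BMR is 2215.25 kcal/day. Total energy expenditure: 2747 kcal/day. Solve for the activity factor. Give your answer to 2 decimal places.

Activity factor = TEE ÷ BMR = 2747 ÷ 2215.25 = 1.24.

1.24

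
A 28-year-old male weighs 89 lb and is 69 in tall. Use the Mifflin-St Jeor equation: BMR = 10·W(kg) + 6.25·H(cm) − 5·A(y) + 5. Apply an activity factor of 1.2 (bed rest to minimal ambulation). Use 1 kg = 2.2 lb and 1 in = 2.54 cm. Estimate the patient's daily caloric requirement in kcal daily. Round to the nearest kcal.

Convert to metric: weight = 89 ÷ 2.2 = 40.4545 kg; height = 69 × 2.54 = 175.26 cm.
Mifflin-St Jeor (male): BMR = 10(40.4545) + 6.25(175.26) − 5(28) + 5 = 404.5455 + 1095.375 − 140 + 5 = 1364.9205 kcal/day.
TEE = BMR × activity factor = 1364.9205 × 1.2 = 1637.9045 kcal/day.

1638 kcal daily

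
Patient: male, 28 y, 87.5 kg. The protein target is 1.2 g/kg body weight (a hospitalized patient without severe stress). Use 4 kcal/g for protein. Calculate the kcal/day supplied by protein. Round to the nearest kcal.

Protein = 1.2 g/kg × 87.5 kg = 105 g/day.
Protein energy = 105 g × 4 kcal/g = 420 kcal/day.

420 kcal/day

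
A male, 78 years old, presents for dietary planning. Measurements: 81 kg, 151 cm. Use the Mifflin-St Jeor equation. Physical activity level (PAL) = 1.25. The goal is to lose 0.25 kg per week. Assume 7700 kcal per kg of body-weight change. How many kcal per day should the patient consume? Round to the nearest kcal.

1436 kcal per day

Mifflin-St Jeor (male): BMR = 10(81) + 6.25(151) − 5(78) + 5 = 810 + 943.75 − 390 + 5 = 1368.75 kcal/day.
TEE = 1368.75 × 1.25 = 1710.9375 kcal/day.
Required daily deficit = 0.25 × 7700 ÷ 7 = 275 kcal/day.
Target intake = 1710.9375 − 275 = 1435.9375 kcal/day.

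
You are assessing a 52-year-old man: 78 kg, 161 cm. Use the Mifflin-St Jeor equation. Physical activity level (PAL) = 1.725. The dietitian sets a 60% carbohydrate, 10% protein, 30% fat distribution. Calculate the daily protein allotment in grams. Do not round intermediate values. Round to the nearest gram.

Mifflin-St Jeor (male): BMR = 10(78) + 6.25(161) − 5(52) + 5 = 780 + 1006.25 − 260 + 5 = 1531.25 kcal/day.
TEE = 1531.25 × 1.725 = 2641.4063 kcal/day.
Protein energy = 10% × 2641.4063 = 264.1406 kcal.
Protein = 264.1406 ÷ 4 kcal/g = 66.0352 g.

66 g/day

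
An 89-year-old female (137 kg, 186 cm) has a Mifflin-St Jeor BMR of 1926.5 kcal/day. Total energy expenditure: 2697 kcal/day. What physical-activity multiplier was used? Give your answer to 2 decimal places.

1.40

Activity factor = TEE ÷ BMR = 2697 ÷ 1926.5 = 1.4.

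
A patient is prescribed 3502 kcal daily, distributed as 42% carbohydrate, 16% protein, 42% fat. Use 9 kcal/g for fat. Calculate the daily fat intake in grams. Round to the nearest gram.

163 g/day

Fat energy = 42% × 3502 = 1470.84 kcal.
At 9 kcal/g: 1470.84 ÷ 9 = 163.4267 g.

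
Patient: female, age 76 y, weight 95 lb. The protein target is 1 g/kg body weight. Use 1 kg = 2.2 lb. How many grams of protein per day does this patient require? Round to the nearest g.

Weight in kg = 95 ÷ 2.2 = 43.1818 kg.
Protein = 1 g/kg × 43.1818 kg = 43.1818 g/day.

43 g/day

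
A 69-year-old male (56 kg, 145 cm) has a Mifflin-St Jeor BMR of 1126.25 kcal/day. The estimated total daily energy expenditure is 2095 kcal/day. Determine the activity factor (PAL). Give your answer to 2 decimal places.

Activity factor = TEE ÷ BMR = 2095 ÷ 1126.25 = 1.86.

1.86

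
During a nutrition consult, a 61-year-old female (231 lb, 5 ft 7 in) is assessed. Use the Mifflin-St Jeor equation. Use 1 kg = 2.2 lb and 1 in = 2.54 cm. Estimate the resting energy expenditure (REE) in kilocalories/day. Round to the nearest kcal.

1648 kilocalories/day

Convert to metric: weight = 231 ÷ 2.2 = 105 kg; height = (5×12 + 7) × 2.54 = 67 × 2.54 = 170.18 cm.
Mifflin-St Jeor (female): BMR = 10(105) + 6.25(170.18) − 5(61) − 161 = 1050 + 1063.625 − 305 − 161 = 1647.625 kcal/day.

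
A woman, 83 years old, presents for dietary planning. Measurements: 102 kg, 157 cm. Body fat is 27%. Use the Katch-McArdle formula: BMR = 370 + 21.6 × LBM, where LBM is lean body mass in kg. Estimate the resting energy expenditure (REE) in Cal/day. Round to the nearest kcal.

1978 Cal/day

LBM = 102 × (1 − 0.27) = 74.46 kg. Katch-McArdle: BMR = 370 + 21.6 × 74.46 = 1978.336 kcal/day.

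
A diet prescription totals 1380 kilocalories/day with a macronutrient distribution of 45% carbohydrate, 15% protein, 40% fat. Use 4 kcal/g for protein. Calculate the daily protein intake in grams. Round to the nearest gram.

52 g/day

Protein energy = 15% × 1380 = 207 kcal.
At 4 kcal/g: 207 ÷ 4 = 51.75 g.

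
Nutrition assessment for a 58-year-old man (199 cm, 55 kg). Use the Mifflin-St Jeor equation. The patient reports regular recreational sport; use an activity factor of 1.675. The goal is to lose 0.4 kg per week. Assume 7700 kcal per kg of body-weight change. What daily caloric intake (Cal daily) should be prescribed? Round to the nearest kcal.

Mifflin-St Jeor (male): BMR = 10(55) + 6.25(199) − 5(58) + 5 = 550 + 1243.75 − 290 + 5 = 1508.75 kcal/day.
TEE = 1508.75 × 1.675 = 2527.1563 kcal/day.
Required daily deficit = 0.4 × 7700 ÷ 7 = 440 kcal/day.
Target intake = 2527.1563 − 440 = 2087.1563 kcal/day.

2087 Cal daily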